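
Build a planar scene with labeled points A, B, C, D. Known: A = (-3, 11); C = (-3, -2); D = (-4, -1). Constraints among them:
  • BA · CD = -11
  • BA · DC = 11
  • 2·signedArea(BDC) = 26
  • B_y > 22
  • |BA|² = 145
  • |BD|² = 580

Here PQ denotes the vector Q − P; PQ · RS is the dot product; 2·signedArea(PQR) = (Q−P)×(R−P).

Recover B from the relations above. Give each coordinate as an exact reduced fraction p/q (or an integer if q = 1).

1. B_x = -2  [BA · DC = 11 ∩ 2·signedArea(BDC) = 26]
2. B_y = 23  [BA · DC = 11 ∩ 2·signedArea(BDC) = 26]
   → B = (-2, 23)

B = (-2, 23)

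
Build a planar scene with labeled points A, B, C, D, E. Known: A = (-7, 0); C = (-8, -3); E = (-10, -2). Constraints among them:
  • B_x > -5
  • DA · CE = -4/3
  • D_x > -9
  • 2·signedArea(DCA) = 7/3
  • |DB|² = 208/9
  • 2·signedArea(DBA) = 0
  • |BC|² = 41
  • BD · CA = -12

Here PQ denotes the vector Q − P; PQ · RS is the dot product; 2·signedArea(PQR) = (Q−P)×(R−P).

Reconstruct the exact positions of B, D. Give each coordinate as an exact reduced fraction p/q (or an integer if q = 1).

1. D_x = -8  [DA · CE = -4/3 ∩ 2·signedArea(DCA) = 7/3]
2. D_y = -2/3  [DA · CE = -4/3 ∩ 2·signedArea(DCA) = 7/3]
   → D = (-8, -2/3)
3. B_x = -4  [BD · CA = -12 ∩ 2·signedArea(DBA) = 0]
4. B_y = 2  [BD · CA = -12 ∩ 2·signedArea(DBA) = 0]
   → B = (-4, 2)

B = (-4, 2)
D = (-8, -2/3)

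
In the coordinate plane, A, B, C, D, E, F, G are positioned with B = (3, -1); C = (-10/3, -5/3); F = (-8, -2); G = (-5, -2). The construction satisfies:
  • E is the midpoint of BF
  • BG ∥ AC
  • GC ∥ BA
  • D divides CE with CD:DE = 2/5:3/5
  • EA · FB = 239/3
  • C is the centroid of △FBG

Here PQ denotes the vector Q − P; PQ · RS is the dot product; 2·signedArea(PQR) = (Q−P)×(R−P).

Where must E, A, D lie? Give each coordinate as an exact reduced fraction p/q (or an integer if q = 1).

1. E_x = -5/2  [E is the midpoint of BF]
2. E_y = -3/2  [E is the midpoint of BF]
   → E = (-5/2, -3/2)
3. A_x = 14/3  [BG ∥ AC ∩ GC ∥ BA]
4. A_y = -2/3  [BG ∥ AC ∩ GC ∥ BA]
   → A = (14/3, -2/3)
5. D_x = -3  [D divides CE with CD:DE = 2/5:3/5]
6. D_y = -8/5  [D divides CE with CD:DE = 2/5:3/5]
   → D = (-3, -8/5)

A = (14/3, -2/3)
D = (-3, -8/5)
E = (-5/2, -3/2)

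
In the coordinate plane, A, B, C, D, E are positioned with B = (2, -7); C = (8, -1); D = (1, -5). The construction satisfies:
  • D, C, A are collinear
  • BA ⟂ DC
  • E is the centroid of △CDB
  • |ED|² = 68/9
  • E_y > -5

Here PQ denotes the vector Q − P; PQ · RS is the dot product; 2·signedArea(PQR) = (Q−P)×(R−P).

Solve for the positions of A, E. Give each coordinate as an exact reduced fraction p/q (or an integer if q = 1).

1. A_x = 58/65  [D, C, A are collinear ∩ BA ⟂ DC]
2. A_y = -329/65  [D, C, A are collinear ∩ BA ⟂ DC]
   → A = (58/65, -329/65)
3. E_x = 11/3  [E is the centroid of △CDB]
4. E_y = -13/3  [E is the centroid of △CDB]
   → E = (11/3, -13/3)

A = (58/65, -329/65)
E = (11/3, -13/3)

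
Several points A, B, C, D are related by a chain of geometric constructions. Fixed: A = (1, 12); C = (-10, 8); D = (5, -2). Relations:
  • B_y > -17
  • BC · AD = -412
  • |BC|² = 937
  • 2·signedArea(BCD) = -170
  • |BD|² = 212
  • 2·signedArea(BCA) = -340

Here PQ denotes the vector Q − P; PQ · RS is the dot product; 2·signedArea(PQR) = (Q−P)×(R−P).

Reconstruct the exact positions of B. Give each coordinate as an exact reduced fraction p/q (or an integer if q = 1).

B = (9, -16)

1. B_x = 9  [2·signedArea(BCA) = -340 ∩ BC · AD = -412]
2. B_y = -16  [2·signedArea(BCA) = -340 ∩ BC · AD = -412]
   → B = (9, -16)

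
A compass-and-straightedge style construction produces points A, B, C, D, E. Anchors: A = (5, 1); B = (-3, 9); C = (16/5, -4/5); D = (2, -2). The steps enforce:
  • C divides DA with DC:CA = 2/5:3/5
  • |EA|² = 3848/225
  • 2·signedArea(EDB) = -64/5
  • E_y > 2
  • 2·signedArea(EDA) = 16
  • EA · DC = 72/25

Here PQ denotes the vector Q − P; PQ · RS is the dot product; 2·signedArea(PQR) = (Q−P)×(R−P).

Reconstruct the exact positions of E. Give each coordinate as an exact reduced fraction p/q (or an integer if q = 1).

1. E_x = 17/15  [2·signedArea(EDB) = -64/5 ∩ EA · DC = 72/25]
2. E_y = 37/15  [2·signedArea(EDB) = -64/5 ∩ EA · DC = 72/25]
   → E = (17/15, 37/15)

E = (17/15, 37/15)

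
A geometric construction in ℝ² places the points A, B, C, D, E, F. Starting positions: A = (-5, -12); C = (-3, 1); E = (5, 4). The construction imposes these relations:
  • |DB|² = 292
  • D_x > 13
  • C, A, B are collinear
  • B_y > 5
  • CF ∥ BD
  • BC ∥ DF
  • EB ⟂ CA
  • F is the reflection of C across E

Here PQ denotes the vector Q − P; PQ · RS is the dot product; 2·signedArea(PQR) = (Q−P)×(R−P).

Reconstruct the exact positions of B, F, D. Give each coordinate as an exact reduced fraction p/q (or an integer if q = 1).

B = (-409/173, 888/173)
D = (2359/173, 1926/173)
F = (13, 7)

1. B_x = -409/173  [C, A, B are collinear ∩ EB ⟂ CA]
2. B_y = 888/173  [C, A, B are collinear ∩ EB ⟂ CA]
   → B = (-409/173, 888/173)
3. F_x = 13  [F is the reflection of C across E]
4. F_y = 7  [F is the reflection of C across E]
   → F = (13, 7)
5. D_x = 2359/173  [BC ∥ DF ∩ CF ∥ BD]
6. D_y = 1926/173  [BC ∥ DF ∩ CF ∥ BD]
   → D = (2359/173, 1926/173)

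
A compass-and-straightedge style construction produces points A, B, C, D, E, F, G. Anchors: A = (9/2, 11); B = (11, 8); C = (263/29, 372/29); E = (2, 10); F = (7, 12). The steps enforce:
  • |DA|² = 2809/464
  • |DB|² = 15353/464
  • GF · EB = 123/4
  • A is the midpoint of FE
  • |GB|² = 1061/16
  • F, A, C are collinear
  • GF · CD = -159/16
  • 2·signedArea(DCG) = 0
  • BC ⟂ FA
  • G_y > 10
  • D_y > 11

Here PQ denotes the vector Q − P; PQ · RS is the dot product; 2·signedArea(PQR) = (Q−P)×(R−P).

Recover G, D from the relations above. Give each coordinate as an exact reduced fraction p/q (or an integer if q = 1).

D = (787/116, 691/58)
G = (13/4, 21/2)

1. G_x = 13/4  [line -9·x + 2·y + 33/4 = 0 ∩ |GB|² = 1061/16]
2. G_y = 21/2  [line -9·x + 2·y + 33/4 = 0 ∩ |GB|² = 1061/16]
   → G = (13/4, 21/2)
3. D_x = 787/116  [2·signedArea(DCG) = 0 ∩ GF · CD = -159/16]
4. D_y = 691/58  [2·signedArea(DCG) = 0 ∩ GF · CD = -159/16]
   → D = (787/116, 691/58)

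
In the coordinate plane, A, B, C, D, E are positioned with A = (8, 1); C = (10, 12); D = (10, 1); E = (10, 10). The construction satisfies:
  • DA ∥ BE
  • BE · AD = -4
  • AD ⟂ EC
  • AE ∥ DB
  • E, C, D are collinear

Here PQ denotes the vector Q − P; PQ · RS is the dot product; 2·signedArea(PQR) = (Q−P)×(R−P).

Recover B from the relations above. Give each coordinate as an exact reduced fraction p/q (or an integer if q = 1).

1. B_x = 12  [DA ∥ BE ∩ AE ∥ DB]
2. B_y = 10  [DA ∥ BE ∩ AE ∥ DB]
   → B = (12, 10)

B = (12, 10)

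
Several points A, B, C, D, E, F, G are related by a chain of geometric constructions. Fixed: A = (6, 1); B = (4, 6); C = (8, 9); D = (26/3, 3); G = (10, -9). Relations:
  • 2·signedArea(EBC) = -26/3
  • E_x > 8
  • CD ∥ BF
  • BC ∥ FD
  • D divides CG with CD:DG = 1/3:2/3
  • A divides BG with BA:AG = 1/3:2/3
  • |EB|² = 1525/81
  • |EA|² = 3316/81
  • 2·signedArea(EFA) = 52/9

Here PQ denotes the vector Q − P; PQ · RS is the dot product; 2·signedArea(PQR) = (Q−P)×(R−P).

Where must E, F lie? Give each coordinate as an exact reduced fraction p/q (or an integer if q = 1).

E = (74/9, 7)
F = (14/3, 0)

1. E_x = 74/9  [line -3·x + 4·y + -10/3 = 0 ∩ |EA|² = 3316/81]
2. E_y = 7  [line -3·x + 4·y + -10/3 = 0 ∩ |EA|² = 3316/81]
   → E = (74/9, 7)
3. F_x = 14/3  [BC ∥ FD ∩ CD ∥ BF]
4. F_y = 0  [BC ∥ FD ∩ CD ∥ BF]
   → F = (14/3, 0)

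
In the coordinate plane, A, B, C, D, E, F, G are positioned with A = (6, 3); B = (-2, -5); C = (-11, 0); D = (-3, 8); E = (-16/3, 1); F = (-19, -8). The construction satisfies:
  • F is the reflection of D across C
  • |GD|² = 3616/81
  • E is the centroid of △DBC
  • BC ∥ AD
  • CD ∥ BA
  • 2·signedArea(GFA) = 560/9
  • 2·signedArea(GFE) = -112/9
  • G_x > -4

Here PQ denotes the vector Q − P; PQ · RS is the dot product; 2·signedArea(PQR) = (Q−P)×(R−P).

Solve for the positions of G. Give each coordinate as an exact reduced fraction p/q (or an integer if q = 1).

1. G_x = -31/9  [2·signedArea(GFE) = -112/9 ∩ 2·signedArea(GFA) = 560/9]
2. G_y = 4/3  [2·signedArea(GFE) = -112/9 ∩ 2·signedArea(GFA) = 560/9]
   → G = (-31/9, 4/3)

G = (-31/9, 4/3)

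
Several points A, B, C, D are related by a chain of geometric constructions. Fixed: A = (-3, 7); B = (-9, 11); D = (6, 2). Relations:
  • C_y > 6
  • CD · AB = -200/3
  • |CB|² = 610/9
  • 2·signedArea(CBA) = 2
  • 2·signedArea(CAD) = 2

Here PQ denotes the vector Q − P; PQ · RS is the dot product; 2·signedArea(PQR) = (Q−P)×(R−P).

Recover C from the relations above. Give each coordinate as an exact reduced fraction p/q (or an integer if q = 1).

1. C_x = -2  [2·signedArea(CBA) = 2 ∩ CD · AB = -200/3]
2. C_y = 20/3  [2·signedArea(CBA) = 2 ∩ CD · AB = -200/3]
   → C = (-2, 20/3)

C = (-2, 20/3)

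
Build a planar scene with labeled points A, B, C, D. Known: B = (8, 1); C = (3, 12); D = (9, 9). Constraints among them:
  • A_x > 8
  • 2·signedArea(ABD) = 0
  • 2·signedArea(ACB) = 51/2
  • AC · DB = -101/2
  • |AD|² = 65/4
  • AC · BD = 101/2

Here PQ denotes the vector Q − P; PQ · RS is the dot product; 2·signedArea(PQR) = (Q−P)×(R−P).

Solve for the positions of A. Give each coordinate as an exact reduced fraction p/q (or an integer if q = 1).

1. A_x = 17/2  [2·signedArea(ABD) = 0 ∩ AC · DB = -101/2]
2. A_y = 5  [2·signedArea(ABD) = 0 ∩ AC · DB = -101/2]
   → A = (17/2, 5)

A = (17/2, 5)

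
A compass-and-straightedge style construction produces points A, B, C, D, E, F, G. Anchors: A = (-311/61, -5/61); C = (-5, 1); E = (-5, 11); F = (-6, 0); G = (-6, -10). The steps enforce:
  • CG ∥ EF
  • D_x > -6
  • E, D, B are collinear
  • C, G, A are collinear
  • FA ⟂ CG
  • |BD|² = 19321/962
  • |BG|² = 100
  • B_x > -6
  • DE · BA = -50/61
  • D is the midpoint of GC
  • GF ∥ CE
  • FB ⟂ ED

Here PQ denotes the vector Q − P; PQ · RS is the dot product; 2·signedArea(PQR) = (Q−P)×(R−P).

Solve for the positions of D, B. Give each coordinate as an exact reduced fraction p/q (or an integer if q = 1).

B = (-2576/481, -10/481)
D = (-11/2, -9/2)

1. D_x = -11/2  [D is the midpoint of GC]
2. D_y = -9/2  [D is the midpoint of GC]
   → D = (-11/2, -9/2)
3. B_x = -2576/481  [E, D, B are collinear ∩ FB ⟂ ED]
4. B_y = -10/481  [E, D, B are collinear ∩ FB ⟂ ED]
   → B = (-2576/481, -10/481)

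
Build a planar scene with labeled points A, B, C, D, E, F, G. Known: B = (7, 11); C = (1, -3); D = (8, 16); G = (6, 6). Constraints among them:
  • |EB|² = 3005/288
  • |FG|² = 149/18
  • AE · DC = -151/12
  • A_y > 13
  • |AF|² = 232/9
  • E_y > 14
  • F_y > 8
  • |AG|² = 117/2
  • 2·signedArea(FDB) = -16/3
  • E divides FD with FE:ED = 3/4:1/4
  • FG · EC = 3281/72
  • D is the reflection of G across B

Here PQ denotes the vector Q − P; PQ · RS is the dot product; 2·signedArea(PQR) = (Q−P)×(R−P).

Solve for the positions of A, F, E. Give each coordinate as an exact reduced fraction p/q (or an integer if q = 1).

1. F_x = 11/2  [line 5·x + -1·y + -56/3 = 0 ∩ |FG|² = 149/18]
2. F_y = 53/6  [line 5·x + -1·y + -56/3 = 0 ∩ |FG|² = 149/18]
   → F = (11/2, 53/6)
3. E_x = 59/8  [E divides FD with FE:ED = 3/4:1/4]
4. E_y = 341/24  [E divides FD with FE:ED = 3/4:1/4]
   → E = (59/8, 341/24)
5. A_x = 15/2  [line 7·x + 19·y + -309 = 0 ∩ |AG|² = 117/2]
6. A_y = 27/2  [line 7·x + 19·y + -309 = 0 ∩ |AG|² = 117/2]
   → A = (15/2, 27/2)

A = (15/2, 27/2)
E = (59/8, 341/24)
F = (11/2, 53/6)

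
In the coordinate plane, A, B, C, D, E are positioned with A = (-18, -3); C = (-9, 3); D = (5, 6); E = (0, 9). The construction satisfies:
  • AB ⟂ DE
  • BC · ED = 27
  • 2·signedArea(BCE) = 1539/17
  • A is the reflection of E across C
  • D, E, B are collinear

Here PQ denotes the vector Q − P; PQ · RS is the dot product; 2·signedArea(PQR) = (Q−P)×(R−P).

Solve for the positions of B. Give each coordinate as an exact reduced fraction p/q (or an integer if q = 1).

1. B_x = -135/17  [D, E, B are collinear ∩ AB ⟂ DE]
2. B_y = 234/17  [D, E, B are collinear ∩ AB ⟂ DE]
   → B = (-135/17, 234/17)

B = (-135/17, 234/17)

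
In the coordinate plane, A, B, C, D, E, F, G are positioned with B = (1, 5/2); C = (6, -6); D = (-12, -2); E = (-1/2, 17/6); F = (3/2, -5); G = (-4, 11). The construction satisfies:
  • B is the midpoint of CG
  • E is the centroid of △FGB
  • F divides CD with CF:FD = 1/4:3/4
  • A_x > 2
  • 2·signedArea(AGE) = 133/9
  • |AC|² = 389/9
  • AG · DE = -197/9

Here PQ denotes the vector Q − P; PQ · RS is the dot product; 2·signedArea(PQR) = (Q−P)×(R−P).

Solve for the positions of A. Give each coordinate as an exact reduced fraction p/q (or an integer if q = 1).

A = (8/3, -1/3)

1. A_x = 8/3  [AG · DE = -197/9 ∩ 2·signedArea(AGE) = 133/9]
2. A_y = -1/3  [AG · DE = -197/9 ∩ 2·signedArea(AGE) = 133/9]
   → A = (8/3, -1/3)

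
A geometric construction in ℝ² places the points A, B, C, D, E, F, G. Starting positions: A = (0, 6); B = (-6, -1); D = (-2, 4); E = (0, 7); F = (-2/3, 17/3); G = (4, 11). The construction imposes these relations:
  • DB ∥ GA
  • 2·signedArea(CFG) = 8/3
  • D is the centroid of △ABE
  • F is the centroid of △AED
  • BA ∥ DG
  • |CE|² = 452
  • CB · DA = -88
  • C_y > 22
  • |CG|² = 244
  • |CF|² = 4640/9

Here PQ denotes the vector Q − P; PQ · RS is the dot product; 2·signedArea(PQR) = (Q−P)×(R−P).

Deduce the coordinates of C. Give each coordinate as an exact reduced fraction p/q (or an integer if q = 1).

C = (14, 23)

1. C_x = 14  [2·signedArea(CFG) = 8/3 ∩ CB · DA = -88]
2. C_y = 23  [2·signedArea(CFG) = 8/3 ∩ CB · DA = -88]
   → C = (14, 23)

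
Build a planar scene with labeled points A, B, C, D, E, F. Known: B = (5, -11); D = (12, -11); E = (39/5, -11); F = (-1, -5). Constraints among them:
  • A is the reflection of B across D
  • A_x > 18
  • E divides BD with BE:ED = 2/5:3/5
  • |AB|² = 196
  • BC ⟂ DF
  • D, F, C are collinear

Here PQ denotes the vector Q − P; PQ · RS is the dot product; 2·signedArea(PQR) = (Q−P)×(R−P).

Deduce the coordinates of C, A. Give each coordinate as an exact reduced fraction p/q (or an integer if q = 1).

1. C_x = 1277/205  [D, F, C are collinear ∩ BC ⟂ DF]
2. C_y = -1709/205  [D, F, C are collinear ∩ BC ⟂ DF]
   → C = (1277/205, -1709/205)
3. A_x = 19  [A is the reflection of B across D]
4. A_y = -11  [A is the reflection of B across D]
   → A = (19, -11)

A = (19, -11)
C = (1277/205, -1709/205)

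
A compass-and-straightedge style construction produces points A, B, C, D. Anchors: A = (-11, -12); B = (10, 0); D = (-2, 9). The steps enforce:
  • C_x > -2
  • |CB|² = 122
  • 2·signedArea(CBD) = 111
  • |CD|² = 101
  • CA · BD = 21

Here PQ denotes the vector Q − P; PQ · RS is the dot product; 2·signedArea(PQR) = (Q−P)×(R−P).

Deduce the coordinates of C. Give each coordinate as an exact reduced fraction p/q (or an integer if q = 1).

C = (-1, -1)

1. C_x = -1  [CA · BD = 21 ∩ 2·signedArea(CBD) = 111]
2. C_y = -1  [CA · BD = 21 ∩ 2·signedArea(CBD) = 111]
   → C = (-1, -1)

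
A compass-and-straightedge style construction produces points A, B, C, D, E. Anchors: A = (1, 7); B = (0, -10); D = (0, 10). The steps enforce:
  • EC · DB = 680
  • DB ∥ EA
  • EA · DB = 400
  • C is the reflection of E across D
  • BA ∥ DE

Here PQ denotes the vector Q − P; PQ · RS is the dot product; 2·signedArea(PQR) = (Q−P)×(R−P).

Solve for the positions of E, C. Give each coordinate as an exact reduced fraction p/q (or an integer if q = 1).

C = (-1, -7)
E = (1, 27)

1. E_x = 1  [DB ∥ EA ∩ BA ∥ DE]
2. E_y = 27  [DB ∥ EA ∩ BA ∥ DE]
   → E = (1, 27)
3. C_x = -1  [C is the reflection of E across D]
4. C_y = -7  [C is the reflection of E across D]
   → C = (-1, -7)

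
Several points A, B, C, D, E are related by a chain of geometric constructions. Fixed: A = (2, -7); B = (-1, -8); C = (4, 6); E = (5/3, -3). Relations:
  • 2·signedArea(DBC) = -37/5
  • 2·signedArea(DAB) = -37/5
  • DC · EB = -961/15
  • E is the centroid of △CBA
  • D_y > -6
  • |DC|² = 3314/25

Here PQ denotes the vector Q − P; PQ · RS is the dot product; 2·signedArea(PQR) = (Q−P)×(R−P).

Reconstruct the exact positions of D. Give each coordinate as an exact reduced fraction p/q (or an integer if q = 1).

1. D_x = 3/5  [2·signedArea(DBC) = -37/5 ∩ DC · EB = -961/15]
2. D_y = -5  [2·signedArea(DBC) = -37/5 ∩ DC · EB = -961/15]
   → D = (3/5, -5)

D = (3/5, -5)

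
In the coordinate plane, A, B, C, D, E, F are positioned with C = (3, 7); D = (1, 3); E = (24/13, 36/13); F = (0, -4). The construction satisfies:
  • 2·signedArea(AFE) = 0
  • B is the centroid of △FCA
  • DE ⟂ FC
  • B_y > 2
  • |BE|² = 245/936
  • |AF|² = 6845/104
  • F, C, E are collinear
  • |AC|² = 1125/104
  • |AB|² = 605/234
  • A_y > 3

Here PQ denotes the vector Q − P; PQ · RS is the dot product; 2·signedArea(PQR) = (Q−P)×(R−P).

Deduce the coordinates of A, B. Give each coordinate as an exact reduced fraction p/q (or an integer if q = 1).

1. A_x = 111/52  [line -88/13·x + 24/13·y + 96/13 = 0 ∩ |AF|² = 6845/104]
2. A_y = 199/52  [line -88/13·x + 24/13·y + 96/13 = 0 ∩ |AF|² = 6845/104]
   → A = (111/52, 199/52)
3. B_x = 89/52  [B is the centroid of △FCA]
4. B_y = 355/156  [B is the centroid of △FCA]
   → B = (89/52, 355/156)

A = (111/52, 199/52)
B = (89/52, 355/156)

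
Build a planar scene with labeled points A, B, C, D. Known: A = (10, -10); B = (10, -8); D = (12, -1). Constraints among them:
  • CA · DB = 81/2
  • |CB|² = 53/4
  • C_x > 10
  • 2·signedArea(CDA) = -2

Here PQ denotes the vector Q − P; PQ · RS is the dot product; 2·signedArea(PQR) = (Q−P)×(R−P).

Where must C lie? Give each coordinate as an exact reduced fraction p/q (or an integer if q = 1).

C = (11, -9/2)

1. C_x = 11  [2·signedArea(CDA) = -2 ∩ CA · DB = 81/2]
2. C_y = -9/2  [2·signedArea(CDA) = -2 ∩ CA · DB = 81/2]
   → C = (11, -9/2)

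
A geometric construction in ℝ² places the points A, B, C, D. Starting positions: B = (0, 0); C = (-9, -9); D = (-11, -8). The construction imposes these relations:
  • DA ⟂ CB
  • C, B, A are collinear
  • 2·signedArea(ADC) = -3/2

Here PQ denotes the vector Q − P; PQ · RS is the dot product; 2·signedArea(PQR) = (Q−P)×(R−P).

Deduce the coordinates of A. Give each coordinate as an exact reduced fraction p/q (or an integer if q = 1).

A = (-19/2, -19/2)

1. A_x = -19/2  [C, B, A are collinear ∩ DA ⟂ CB]
2. A_y = -19/2  [C, B, A are collinear ∩ DA ⟂ CB]
   → A = (-19/2, -19/2)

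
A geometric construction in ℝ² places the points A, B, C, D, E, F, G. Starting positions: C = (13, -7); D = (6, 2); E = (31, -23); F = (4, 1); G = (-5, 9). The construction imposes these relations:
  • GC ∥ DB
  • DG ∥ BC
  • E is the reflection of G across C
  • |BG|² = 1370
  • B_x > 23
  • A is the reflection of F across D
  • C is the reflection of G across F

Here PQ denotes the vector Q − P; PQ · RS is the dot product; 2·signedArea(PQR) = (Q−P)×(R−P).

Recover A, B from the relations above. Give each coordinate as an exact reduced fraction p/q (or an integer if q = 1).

A = (8, 3)
B = (24, -14)

1. A_x = 8  [A is the reflection of F across D]
2. A_y = 3  [A is the reflection of F across D]
   → A = (8, 3)
3. B_x = 24  [DG ∥ BC ∩ GC ∥ DB]
4. B_y = -14  [DG ∥ BC ∩ GC ∥ DB]
   → B = (24, -14)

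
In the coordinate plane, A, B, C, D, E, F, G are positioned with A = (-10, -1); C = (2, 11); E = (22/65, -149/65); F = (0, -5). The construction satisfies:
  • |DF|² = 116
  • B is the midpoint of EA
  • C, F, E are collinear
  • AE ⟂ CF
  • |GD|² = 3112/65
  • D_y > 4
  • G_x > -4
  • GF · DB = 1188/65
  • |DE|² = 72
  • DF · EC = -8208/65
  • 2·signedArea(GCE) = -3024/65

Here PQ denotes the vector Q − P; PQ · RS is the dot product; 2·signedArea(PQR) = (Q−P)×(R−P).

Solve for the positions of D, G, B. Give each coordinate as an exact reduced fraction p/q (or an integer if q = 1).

1. D_x = -4  [line -108/65·x + -864/65·y + 3888/65 = 0 ∩ |DE|² = 72]
2. D_y = 5  [line -108/65·x + -864/65·y + 3888/65 = 0 ∩ |DE|² = 72]
   → D = (-4, 5)
3. B_x = -314/65  [B is the midpoint of EA]
4. B_y = -107/65  [B is the midpoint of EA]
   → B = (-314/65, -107/65)
5. G_x = -202/65  [2·signedArea(GCE) = -3024/65 ∩ GF · DB = 1188/65]
6. G_y = -121/65  [2·signedArea(GCE) = -3024/65 ∩ GF · DB = 1188/65]
   → G = (-202/65, -121/65)

B = (-314/65, -107/65)
D = (-4, 5)
G = (-202/65, -121/65)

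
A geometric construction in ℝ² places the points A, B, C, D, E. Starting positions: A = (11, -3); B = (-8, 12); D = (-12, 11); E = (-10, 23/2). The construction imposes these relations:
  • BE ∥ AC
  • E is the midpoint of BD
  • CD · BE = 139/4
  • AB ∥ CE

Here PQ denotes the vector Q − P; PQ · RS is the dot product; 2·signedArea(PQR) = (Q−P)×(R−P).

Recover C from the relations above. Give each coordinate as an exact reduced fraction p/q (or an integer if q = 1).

1. C_x = 9  [AB ∥ CE ∩ BE ∥ AC]
2. C_y = -7/2  [AB ∥ CE ∩ BE ∥ AC]
   → C = (9, -7/2)

C = (9, -7/2)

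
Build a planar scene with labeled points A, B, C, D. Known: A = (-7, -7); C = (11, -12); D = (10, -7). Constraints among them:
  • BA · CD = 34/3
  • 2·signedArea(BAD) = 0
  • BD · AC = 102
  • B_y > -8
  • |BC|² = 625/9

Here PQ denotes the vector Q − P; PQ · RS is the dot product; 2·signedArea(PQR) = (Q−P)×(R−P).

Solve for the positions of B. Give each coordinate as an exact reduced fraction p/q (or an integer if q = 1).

1. B_x = 13/3  [2·signedArea(BAD) = 0 ∩ BD · AC = 102]
2. B_y = -7  [2·signedArea(BAD) = 0 ∩ BD · AC = 102]
   → B = (13/3, -7)

B = (13/3, -7)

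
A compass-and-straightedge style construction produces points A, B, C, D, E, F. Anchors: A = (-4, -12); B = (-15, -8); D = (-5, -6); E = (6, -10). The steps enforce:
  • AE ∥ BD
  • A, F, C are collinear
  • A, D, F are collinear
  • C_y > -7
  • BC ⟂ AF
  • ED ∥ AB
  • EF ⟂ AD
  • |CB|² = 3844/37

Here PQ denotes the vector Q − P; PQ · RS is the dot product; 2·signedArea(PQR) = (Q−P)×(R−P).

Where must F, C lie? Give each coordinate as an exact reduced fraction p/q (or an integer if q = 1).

C = (-183/37, -234/37)
F = (-150/37, -432/37)

1. F_x = -150/37  [A, D, F are collinear ∩ EF ⟂ AD]
2. F_y = -432/37  [A, D, F are collinear ∩ EF ⟂ AD]
   → F = (-150/37, -432/37)
3. C_x = -183/37  [A, F, C are collinear ∩ BC ⟂ AF]
4. C_y = -234/37  [A, F, C are collinear ∩ BC ⟂ AF]
   → C = (-183/37, -234/37)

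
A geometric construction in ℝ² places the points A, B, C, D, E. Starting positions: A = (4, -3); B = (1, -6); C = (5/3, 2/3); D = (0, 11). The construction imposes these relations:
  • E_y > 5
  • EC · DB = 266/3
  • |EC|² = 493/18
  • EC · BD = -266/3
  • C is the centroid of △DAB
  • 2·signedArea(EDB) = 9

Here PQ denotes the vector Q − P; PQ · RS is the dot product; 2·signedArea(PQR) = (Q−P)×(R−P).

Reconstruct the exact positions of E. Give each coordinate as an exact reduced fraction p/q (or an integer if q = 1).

1. E_x = 5/6  [EC · BD = -266/3 ∩ 2·signedArea(EDB) = 9]
2. E_y = 35/6  [EC · BD = -266/3 ∩ 2·signedArea(EDB) = 9]
   → E = (5/6, 35/6)

E = (5/6, 35/6)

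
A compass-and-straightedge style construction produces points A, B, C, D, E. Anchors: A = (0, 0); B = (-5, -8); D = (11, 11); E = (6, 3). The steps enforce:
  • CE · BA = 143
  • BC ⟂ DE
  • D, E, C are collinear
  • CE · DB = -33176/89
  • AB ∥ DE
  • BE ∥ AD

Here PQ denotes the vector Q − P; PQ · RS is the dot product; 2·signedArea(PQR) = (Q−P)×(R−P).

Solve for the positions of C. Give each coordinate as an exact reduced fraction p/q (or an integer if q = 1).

C = (-181/89, -877/89)

1. C_x = -181/89  [D, E, C are collinear ∩ BC ⟂ DE]
2. C_y = -877/89  [D, E, C are collinear ∩ BC ⟂ DE]
   → C = (-181/89, -877/89)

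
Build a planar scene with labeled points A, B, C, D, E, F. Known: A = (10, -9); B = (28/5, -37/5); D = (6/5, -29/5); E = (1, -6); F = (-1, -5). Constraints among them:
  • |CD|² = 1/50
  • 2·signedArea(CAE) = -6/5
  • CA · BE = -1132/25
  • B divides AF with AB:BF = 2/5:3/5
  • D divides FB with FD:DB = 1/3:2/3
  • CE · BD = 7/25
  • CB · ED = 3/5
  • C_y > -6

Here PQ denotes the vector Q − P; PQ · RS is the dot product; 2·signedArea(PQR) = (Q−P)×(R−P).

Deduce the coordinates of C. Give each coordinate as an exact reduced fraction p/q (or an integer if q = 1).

C = (11/10, -59/10)

1. C_x = 11/10  [CE · BD = 7/25 ∩ CA · BE = -1132/25]
2. C_y = -59/10  [CE · BD = 7/25 ∩ CA · BE = -1132/25]
   → C = (11/10, -59/10)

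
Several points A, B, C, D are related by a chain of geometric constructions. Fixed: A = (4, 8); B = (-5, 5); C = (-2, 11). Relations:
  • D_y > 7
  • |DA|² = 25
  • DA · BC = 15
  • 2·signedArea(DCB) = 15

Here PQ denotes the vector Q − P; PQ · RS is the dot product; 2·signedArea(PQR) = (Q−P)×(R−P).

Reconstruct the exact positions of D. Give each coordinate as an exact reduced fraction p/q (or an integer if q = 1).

D = (-1, 8)

1. D_x = -1  [2·signedArea(DCB) = 15 ∩ DA · BC = 15]
2. D_y = 8  [2·signedArea(DCB) = 15 ∩ DA · BC = 15]
   → D = (-1, 8)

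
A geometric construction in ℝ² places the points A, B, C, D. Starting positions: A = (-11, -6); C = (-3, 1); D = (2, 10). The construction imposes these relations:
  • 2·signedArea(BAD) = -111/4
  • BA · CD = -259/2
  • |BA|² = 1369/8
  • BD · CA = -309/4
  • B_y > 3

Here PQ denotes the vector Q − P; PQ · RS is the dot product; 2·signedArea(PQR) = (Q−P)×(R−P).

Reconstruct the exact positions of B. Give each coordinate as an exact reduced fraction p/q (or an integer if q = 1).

B = (-7/4, 13/4)

1. B_x = -7/4  [BA · CD = -259/2 ∩ 2·signedArea(BAD) = -111/4]
2. B_y = 13/4  [BA · CD = -259/2 ∩ 2·signedArea(BAD) = -111/4]
   → B = (-7/4, 13/4)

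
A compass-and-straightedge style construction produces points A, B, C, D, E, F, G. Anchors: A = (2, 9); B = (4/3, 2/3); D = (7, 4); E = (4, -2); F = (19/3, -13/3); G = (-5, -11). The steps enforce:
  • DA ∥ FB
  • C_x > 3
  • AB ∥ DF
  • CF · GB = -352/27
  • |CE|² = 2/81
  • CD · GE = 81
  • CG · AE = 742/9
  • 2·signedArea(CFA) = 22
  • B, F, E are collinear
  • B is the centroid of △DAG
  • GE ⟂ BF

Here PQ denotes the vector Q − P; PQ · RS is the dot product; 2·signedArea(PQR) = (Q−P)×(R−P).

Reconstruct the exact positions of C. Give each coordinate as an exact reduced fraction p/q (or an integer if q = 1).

C = (35/9, -17/9)

1. C_x = 35/9  [CD · GE = 81 ∩ 2·signedArea(CFA) = 22]
2. C_y = -17/9  [CD · GE = 81 ∩ 2·signedArea(CFA) = 22]
   → C = (35/9, -17/9)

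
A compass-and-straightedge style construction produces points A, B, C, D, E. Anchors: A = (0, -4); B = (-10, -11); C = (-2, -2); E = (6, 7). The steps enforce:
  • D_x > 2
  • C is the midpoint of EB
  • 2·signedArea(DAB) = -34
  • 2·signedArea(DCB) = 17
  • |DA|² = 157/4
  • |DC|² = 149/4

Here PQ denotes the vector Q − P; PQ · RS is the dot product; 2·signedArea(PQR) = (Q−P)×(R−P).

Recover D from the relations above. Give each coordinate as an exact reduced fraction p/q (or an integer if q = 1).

1. D_x = 3  [2·signedArea(DCB) = 17 ∩ 2·signedArea(DAB) = -34]
2. D_y = 3/2  [2·signedArea(DCB) = 17 ∩ 2·signedArea(DAB) = -34]
   → D = (3, 3/2)

D = (3, 3/2)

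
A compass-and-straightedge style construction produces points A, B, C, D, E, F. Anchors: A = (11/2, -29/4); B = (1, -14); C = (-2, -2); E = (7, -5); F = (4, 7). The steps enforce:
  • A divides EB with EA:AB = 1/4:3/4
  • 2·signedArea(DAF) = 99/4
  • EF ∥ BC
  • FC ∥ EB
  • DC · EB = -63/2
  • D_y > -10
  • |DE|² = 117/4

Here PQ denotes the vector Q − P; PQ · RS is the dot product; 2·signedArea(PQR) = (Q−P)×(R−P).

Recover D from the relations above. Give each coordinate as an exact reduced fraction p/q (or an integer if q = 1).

D = (4, -19/2)

1. D_x = 4  [2·signedArea(DAF) = 99/4 ∩ DC · EB = -63/2]
2. D_y = -19/2  [2·signedArea(DAF) = 99/4 ∩ DC · EB = -63/2]
   → D = (4, -19/2)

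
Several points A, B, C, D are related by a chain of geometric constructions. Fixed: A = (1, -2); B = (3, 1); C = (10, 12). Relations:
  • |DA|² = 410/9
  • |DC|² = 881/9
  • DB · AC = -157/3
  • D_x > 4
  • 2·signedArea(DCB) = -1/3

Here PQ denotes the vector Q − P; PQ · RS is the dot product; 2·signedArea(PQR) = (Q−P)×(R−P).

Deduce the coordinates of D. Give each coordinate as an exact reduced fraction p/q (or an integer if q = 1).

1. D_x = 14/3  [DB · AC = -157/3 ∩ 2·signedArea(DCB) = -1/3]
2. D_y = 11/3  [DB · AC = -157/3 ∩ 2·signedArea(DCB) = -1/3]
   → D = (14/3, 11/3)

D = (14/3, 11/3)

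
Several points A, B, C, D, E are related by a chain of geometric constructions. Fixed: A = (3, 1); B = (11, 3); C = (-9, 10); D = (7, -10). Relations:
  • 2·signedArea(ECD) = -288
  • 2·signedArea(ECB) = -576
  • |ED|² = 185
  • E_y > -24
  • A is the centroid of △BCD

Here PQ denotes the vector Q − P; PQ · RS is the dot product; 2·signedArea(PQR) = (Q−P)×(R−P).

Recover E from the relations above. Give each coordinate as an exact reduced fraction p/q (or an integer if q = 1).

1. E_x = 3  [2·signedArea(ECD) = -288 ∩ 2·signedArea(ECB) = -576]
2. E_y = -23  [2·signedArea(ECD) = -288 ∩ 2·signedArea(ECB) = -576]
   → E = (3, -23)

E = (3, -23)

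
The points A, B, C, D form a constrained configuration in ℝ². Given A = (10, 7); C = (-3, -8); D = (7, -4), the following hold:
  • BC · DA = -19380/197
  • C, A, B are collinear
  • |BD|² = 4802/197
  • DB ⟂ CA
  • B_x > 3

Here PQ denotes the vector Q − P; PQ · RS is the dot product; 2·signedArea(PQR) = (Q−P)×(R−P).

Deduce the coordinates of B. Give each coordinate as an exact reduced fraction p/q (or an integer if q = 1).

1. B_x = 644/197  [C, A, B are collinear ∩ DB ⟂ CA]
2. B_y = -151/197  [C, A, B are collinear ∩ DB ⟂ CA]
   → B = (644/197, -151/197)

B = (644/197, -151/197)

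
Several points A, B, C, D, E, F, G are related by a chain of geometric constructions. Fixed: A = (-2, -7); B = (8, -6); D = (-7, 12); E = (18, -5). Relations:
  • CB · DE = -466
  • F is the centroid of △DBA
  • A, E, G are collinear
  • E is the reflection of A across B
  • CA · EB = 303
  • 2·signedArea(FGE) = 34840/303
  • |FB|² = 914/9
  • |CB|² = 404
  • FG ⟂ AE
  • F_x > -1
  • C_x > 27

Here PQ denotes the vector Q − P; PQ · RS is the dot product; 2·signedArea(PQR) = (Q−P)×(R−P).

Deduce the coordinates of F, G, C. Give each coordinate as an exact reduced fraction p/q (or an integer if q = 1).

1. F_x = -1/3  [F is the centroid of △DBA]
2. F_y = -1/3  [F is the centroid of △DBA]
   → F = (-1/3, -1/3)
3. G_x = 94/303  [A, E, G are collinear ∩ FG ⟂ AE]
4. G_y = -2051/303  [A, E, G are collinear ∩ FG ⟂ AE]
   → G = (94/303, -2051/303)
5. C_x = 28  [CB · DE = -466 ∩ CA · EB = 303]
6. C_y = -4  [CB · DE = -466 ∩ CA · EB = 303]
   → C = (28, -4)

C = (28, -4)
F = (-1/3, -1/3)
G = (94/303, -2051/303)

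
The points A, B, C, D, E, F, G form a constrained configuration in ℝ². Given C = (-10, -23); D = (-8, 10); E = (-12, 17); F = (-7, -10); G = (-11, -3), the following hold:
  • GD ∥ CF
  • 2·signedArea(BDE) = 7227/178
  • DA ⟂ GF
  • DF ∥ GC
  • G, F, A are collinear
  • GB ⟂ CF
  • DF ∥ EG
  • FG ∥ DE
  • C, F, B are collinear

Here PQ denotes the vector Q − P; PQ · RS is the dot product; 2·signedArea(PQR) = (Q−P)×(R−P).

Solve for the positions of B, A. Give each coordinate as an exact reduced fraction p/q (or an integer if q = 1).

1. B_x = -1009/178  [C, F, B are collinear ∩ GB ⟂ CF]
2. B_y = -753/178  [C, F, B are collinear ∩ GB ⟂ CF]
   → B = (-1009/178, -753/178)
3. A_x = -1031/65  [G, F, A are collinear ∩ DA ⟂ GF]
4. A_y = 358/65  [G, F, A are collinear ∩ DA ⟂ GF]
   → A = (-1031/65, 358/65)

A = (-1031/65, 358/65)
B = (-1009/178, -753/178)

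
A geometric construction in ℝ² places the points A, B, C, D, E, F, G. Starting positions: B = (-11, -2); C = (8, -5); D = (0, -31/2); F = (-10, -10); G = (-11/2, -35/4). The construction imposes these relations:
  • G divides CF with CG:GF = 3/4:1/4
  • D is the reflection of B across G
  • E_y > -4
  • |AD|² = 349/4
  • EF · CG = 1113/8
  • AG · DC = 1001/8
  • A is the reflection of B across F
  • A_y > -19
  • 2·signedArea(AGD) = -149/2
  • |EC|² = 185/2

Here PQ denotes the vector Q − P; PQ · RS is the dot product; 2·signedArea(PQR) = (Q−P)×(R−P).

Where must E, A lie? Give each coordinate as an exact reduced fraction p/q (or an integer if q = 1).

1. E_x = -3/2  [line 27/2·x + 15/4·y + 267/8 = 0 ∩ |EC|² = 185/2]
2. E_y = -7/2  [line 27/2·x + 15/4·y + 267/8 = 0 ∩ |EC|² = 185/2]
   → E = (-3/2, -7/2)
3. A_x = -9  [A is the reflection of B across F]
4. A_y = -18  [A is the reflection of B across F]
   → A = (-9, -18)

A = (-9, -18)
E = (-3/2, -7/2)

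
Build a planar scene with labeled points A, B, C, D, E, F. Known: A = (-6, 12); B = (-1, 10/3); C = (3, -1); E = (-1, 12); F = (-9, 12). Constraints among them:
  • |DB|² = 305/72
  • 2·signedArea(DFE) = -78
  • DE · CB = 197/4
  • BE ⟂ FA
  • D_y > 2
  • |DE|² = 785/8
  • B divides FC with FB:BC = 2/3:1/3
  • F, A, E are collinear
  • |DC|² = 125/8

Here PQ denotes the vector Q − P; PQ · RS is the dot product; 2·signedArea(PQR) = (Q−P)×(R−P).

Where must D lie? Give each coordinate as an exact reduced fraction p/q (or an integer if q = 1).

1. D_x = 3/4  [2·signedArea(DFE) = -78 ∩ DE · CB = 197/4]
2. D_y = 9/4  [2·signedArea(DFE) = -78 ∩ DE · CB = 197/4]
   → D = (3/4, 9/4)

D = (3/4, 9/4)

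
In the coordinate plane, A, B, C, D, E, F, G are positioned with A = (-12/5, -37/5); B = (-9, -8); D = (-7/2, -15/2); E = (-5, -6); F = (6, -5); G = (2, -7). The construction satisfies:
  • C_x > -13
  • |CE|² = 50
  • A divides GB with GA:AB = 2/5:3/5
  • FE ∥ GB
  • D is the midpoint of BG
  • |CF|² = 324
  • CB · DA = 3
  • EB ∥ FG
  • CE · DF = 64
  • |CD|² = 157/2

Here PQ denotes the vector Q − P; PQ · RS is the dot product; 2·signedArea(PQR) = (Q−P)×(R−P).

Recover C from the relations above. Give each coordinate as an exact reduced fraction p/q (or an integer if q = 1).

1. C_x = -12  [CB · DA = 3 ∩ CE · DF = 64]
2. C_y = -5  [CB · DA = 3 ∩ CE · DF = 64]
   → C = (-12, -5)

C = (-12, -5)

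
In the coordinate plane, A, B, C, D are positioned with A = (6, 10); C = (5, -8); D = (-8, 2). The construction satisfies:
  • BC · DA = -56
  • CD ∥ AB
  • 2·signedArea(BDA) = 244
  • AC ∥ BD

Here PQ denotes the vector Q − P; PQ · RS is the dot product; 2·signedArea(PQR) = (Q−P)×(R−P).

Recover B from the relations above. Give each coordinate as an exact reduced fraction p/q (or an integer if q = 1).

1. B_x = -7  [AC ∥ BD ∩ CD ∥ AB]
2. B_y = 20  [AC ∥ BD ∩ CD ∥ AB]
   → B = (-7, 20)

B = (-7, 20)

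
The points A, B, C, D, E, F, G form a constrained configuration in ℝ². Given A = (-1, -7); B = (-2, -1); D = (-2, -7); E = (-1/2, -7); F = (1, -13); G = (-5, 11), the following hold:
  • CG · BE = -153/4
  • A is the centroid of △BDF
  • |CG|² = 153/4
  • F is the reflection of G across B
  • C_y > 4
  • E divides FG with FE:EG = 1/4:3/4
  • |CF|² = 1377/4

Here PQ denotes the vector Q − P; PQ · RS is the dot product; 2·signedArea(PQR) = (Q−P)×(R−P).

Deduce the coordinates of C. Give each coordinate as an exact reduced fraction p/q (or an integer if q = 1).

1. C_x = -7/2  [line -3/2·x + 6·y + -141/4 = 0 ∩ |CG|² = 153/4]
2. C_y = 5  [line -3/2·x + 6·y + -141/4 = 0 ∩ |CG|² = 153/4]
   → C = (-7/2, 5)

C = (-7/2, 5)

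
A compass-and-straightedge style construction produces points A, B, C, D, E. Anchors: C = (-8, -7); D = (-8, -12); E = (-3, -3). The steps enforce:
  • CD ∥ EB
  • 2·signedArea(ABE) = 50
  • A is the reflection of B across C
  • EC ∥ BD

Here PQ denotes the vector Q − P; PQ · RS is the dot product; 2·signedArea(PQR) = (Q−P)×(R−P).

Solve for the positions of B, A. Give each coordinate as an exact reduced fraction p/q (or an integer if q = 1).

1. B_x = -3  [EC ∥ BD ∩ CD ∥ EB]
2. B_y = -8  [EC ∥ BD ∩ CD ∥ EB]
   → B = (-3, -8)
3. A_x = -13  [A is the reflection of B across C]
4. A_y = -6  [A is the reflection of B across C]
   → A = (-13, -6)

A = (-13, -6)
B = (-3, -8)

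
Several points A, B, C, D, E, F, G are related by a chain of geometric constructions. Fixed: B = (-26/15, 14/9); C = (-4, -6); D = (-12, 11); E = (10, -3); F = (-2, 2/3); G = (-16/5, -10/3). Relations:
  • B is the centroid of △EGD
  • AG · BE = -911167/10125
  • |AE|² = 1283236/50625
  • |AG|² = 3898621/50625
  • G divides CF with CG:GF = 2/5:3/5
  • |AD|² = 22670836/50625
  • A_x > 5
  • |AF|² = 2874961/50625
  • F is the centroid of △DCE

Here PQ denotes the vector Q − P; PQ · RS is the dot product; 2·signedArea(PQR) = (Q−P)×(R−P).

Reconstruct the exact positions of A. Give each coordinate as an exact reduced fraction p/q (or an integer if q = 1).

A = (398/75, -53/45)

1. A_x = 398/75  [line -176/15·x + 41/9·y + 684757/10125 = 0 ∩ |AG|² = 3898621/50625]
2. A_y = -53/45  [line -176/15·x + 41/9·y + 684757/10125 = 0 ∩ |AG|² = 3898621/50625]
   → A = (398/75, -53/45)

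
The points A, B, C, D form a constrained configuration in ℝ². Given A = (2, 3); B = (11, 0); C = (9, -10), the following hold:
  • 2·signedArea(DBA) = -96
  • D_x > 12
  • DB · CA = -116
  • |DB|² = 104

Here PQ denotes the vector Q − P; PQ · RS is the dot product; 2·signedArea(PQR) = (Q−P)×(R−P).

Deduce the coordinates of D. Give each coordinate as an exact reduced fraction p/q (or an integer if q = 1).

1. D_x = 13  [DB · CA = -116 ∩ 2·signedArea(DBA) = -96]
2. D_y = 10  [DB · CA = -116 ∩ 2·signedArea(DBA) = -96]
   → D = (13, 10)

D = (13, 10)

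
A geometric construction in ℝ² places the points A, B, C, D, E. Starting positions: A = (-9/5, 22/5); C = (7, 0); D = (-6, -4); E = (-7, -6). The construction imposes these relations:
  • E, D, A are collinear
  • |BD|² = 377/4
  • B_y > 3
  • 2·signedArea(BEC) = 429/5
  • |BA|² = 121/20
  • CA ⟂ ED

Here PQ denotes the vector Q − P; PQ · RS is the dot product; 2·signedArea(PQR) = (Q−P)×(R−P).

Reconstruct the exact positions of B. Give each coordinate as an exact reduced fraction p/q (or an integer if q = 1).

B = (2/5, 33/10)

1. B_x = 2/5  [line -6·x + 14·y + -219/5 = 0 ∩ |BA|² = 121/20]
2. B_y = 33/10  [line -6·x + 14·y + -219/5 = 0 ∩ |BA|² = 121/20]
   → B = (2/5, 33/10)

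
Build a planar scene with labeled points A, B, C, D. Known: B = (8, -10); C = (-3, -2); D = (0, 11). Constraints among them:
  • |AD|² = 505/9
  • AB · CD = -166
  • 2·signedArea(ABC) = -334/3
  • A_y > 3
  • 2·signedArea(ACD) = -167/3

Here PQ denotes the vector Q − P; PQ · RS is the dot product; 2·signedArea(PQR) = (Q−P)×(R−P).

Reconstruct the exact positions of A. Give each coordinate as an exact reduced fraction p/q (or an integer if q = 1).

1. A_x = 8/3  [AB · CD = -166 ∩ 2·signedArea(ACD) = -167/3]
2. A_y = 4  [AB · CD = -166 ∩ 2·signedArea(ACD) = -167/3]
   → A = (8/3, 4)

A = (8/3, 4)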